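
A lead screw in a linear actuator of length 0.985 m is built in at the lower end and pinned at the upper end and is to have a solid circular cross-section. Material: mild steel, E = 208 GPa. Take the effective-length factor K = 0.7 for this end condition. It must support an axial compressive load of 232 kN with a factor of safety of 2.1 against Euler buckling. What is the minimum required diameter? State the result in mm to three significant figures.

d ≈ 38.9 mm

Required P_cr = n·P = 2.1 × 232 = 487.2 kN
L_e = K·L = 0.7 × 0.985 = 0.6895 m
Required I = P_cr·L_e²/(π²E) = 4.872×10^5 × 0.6895² / (π² × 2.08×10^11) = 1.128×10^-7 m⁴
I_req = 1.128×10^5 mm⁴
Solid circle: I = πd⁴/64  ⇒  d = (64I/π)^(1/4) = (64×1.128×10^5/π)^(1/4) = 38.9 mm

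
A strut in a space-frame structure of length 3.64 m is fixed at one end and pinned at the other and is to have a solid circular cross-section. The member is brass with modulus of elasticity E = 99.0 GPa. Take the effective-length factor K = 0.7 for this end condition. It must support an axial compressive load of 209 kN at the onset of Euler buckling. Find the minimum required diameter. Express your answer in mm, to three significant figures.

L_e = K·L = 0.7 × 3.64 = 2.548 m
Required I = P_cr·L_e²/(π²E) = 2.090×10^5 × 2.548² / (π² × 9.90×10^10) = 1.389×10^-6 m⁴
I_req = 1.389×10^6 mm⁴
Solid circle: I = πd⁴/64  ⇒  d = (64I/π)^(1/4) = (64×1.389×10^6/π)^(1/4) = 72.9 mm

d ≈ 72.9 mm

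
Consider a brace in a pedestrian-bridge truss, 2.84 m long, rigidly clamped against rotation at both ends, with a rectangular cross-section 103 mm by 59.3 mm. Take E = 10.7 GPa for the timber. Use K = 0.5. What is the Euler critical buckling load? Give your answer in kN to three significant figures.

Buckling occurs about the weak axis: I_min = h·b³/12 with b = 59.3 mm (the shorter side).
I_min = 103×59.3³/12 = 1.790×10^6 mm⁴
I = 1.790×10^6 mm⁴ = 1.790×10^-6 m⁴
Effective length L_e = K·L = 0.5 × 2.84 = 1.420 m
P_cr = π²EI / L_e² = π² × 10.7×10⁹ × 1.790×10^-6 / 1.420² = 9.374×10^4 N

P_cr ≈ 93.7 kN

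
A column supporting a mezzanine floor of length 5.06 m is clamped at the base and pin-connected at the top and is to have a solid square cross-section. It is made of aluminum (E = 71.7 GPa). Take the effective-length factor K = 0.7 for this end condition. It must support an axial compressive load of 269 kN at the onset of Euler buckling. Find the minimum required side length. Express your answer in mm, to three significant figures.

a ≈ 87.0 mm

L_e = K·L = 0.7 × 5.06 = 3.542 m
Required I = P_cr·L_e²/(π²E) = 2.690×10^5 × 3.542² / (π² × 7.17×10^10) = 4.769×10^-6 m⁴
I_req = 4.769×10^6 mm⁴
Solid square: I = a⁴/12  ⇒  a = (12I)^(1/4) = (12×4.769×10^6)^(1/4) = 87.0 mm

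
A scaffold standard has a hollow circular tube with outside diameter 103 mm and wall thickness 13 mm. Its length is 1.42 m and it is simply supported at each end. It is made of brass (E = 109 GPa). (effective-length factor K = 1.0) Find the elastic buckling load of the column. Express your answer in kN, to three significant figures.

P_cr ≈ 2030 kN

Inner diameter d_i = 103 − 2×13 = 77.00 mm
I = π(d_o⁴ − d_i⁴)/64 = π(103⁴ − 77.00⁴)/64 = 3.799×10^6 mm⁴
I = 3.799×10^6 mm⁴ = 3.799×10^-6 m⁴
Effective length L_e = K·L = 1 × 1.42 = 1.420 m
P_cr = π²EI / L_e² = π² × 109×10⁹ × 3.799×10^-6 / 1.420² = 2.027×10^6 N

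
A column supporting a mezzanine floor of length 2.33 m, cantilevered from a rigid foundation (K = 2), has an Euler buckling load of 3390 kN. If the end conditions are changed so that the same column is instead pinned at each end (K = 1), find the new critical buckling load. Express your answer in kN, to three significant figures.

P_cr ∝ 1/K², so P_cr,new = P_cr,old × (K_old/K_new)² = 3390 × (2/1)²
= 3390 × 4.000 = 13600 kN

P_cr ≈ 13600 kN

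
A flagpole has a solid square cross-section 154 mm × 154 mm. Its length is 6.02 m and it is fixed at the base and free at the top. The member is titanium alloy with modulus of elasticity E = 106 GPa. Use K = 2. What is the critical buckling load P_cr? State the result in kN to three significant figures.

I = a⁴/12 = 154⁴/12 = 4.687×10^7 mm⁴
I = 4.687×10^7 mm⁴ = 4.687×10^-5 m⁴
Effective length L_e = K·L = 2 × 6.02 = 12.04 m
P_cr = π²EI / L_e² = π² × 106×10⁹ × 4.687×10^-5 / 12.04² = 3.383×10^5 N

P_cr ≈ 338 kN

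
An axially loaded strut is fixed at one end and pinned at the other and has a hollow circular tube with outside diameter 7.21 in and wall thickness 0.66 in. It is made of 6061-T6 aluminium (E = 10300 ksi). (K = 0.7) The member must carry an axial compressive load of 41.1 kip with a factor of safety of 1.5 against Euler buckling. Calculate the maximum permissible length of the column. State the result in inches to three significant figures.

Inner diameter d_i = 7.21 − 2×0.66 = 5.890 in
I = π(d_o⁴ − d_i⁴)/64 = π(7.21⁴ − 5.890⁴)/64 = 73.57 in⁴
Required critical load P_cr = n·P = 1.5 × 41.1 = 61.65 kip = 6.165×10^4 lb
From P_cr = π²EI/(K·L)²:  L = (1/K)·√(π²EI/P_cr) = (1/0.7)·√(π²×1.03×10^7×73.57/6.165×10^4)
L = 498 in

L_max ≈ 498 in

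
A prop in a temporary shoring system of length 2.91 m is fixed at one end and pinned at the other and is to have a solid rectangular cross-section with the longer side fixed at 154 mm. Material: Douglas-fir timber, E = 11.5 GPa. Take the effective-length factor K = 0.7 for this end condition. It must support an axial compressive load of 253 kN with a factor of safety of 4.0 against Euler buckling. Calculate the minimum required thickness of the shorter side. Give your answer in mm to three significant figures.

b ≈ 142 mm

Required P_cr = n·P = 4.0 × 253 = 1012 kN
L_e = K·L = 0.7 × 2.91 = 2.037 m
Required I = P_cr·L_e²/(π²E) = 1.012×10^6 × 2.037² / (π² × 1.15×10^10) = 3.700×10^-5 m⁴
I_req = 3.700×10^7 mm⁴
Rectangle, weak axis: I_min = h·b³/12 with h = 154 mm fixed  ⇒  b = (12I/h)^(1/3) = 142 mm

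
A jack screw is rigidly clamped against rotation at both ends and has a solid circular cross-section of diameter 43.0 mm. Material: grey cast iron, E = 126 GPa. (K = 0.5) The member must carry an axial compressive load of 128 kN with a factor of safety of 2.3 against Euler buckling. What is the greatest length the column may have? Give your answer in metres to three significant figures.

I = πd⁴/64 = π×43.0⁴/64 = 1.678×10^5 mm⁴
I = 1.678×10^-7 m⁴
Required critical load P_cr = n·P = 2.3 × 128 = 294.4 kN = 2.944×10^5 N
From P_cr = π²EI/(K·L)²:  L = (1/K)·√(π²EI/P_cr) = (1/0.5)·√(π²×1.26×10^11×1.678×10^-7/2.944×10^5)
L = 1.68 m

L_max ≈ 1.68 m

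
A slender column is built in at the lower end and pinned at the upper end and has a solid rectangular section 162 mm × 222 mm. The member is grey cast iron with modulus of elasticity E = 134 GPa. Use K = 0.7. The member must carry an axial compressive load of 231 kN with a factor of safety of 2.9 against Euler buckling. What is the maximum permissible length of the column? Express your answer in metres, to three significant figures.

Buckling occurs about the weak axis: I_min = h·b³/12 with b = 162 mm (the shorter side).
I_min = 222×162³/12 = 7.865×10^7 mm⁴
I = 7.865×10^-5 m⁴
Required critical load P_cr = n·P = 2.9 × 231 = 669.9 kN = 6.699×10^5 N
From P_cr = π²EI/(K·L)²:  L = (1/K)·√(π²EI/P_cr) = (1/0.7)·√(π²×1.34×10^11×7.865×10^-5/6.699×10^5)
L = 17.8 m

L_max ≈ 17.8 m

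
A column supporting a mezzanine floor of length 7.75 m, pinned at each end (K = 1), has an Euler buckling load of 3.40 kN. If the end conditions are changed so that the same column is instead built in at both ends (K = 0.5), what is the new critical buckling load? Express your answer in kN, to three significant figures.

P_cr ≈ 13.6 kN

P_cr ∝ 1/K², so P_cr,new = P_cr,old × (K_old/K_new)² = 3.40 × (1/0.5)²
= 3.40 × 4.000 = 13.6 kN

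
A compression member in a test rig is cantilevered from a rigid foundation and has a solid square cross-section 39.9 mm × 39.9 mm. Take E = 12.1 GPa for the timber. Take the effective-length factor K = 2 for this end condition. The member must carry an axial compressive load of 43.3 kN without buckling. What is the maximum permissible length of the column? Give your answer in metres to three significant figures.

I = a⁴/12 = 39.9⁴/12 = 2.112×10^5 mm⁴
I = 2.112×10^-7 m⁴
At the buckling limit P_cr = P = 4.330×10^4 N
From P_cr = π²EI/(K·L)²:  L = (1/K)·√(π²EI/P_cr) = (1/2)·√(π²×1.21×10^10×2.112×10^-7/4.330×10^4)
L = 0.382 m

L_max ≈ 0.382 m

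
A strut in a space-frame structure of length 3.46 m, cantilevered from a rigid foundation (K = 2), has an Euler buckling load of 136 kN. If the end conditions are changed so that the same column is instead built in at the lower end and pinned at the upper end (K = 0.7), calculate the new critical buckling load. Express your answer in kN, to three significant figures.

P_cr ∝ 1/K², so P_cr,new = P_cr,old × (K_old/K_new)² = 136 × (2/0.7)²
= 136 × 8.163 = 1110 kN

P_cr ≈ 1110 kN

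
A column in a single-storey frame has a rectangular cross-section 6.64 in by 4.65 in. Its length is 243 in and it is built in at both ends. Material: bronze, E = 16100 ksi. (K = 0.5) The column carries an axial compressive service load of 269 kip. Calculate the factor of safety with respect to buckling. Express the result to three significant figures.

Buckling occurs about the weak axis: I_min = h·b³/12 with b = 4.65 in (the shorter side).
I_min = 6.64×4.65³/12 = 55.63 in⁴
Effective length L_e = K·L = 0.5 × 243 = 121.5 in
P_cr = π²EI / L_e² = π² × 16100×10³ × 55.63 / 121.5² = 5.989×10^5 lb
Factor of safety n = P_cr / P = 598.85 / 269 = 2.23

n ≈ 2.23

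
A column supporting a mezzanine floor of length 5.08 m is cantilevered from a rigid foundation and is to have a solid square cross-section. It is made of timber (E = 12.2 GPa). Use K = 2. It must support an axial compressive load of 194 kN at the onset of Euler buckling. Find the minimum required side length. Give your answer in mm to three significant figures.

L_e = K·L = 2 × 5.08 = 10.16 m
Required I = P_cr·L_e²/(π²E) = 1.940×10^5 × 10.16² / (π² × 1.22×10^10) = 1.663×10^-4 m⁴
I_req = 1.663×10^8 mm⁴
Solid square: I = a⁴/12  ⇒  a = (12I)^(1/4) = (12×1.663×10^8)^(1/4) = 211 mm

a ≈ 211 mm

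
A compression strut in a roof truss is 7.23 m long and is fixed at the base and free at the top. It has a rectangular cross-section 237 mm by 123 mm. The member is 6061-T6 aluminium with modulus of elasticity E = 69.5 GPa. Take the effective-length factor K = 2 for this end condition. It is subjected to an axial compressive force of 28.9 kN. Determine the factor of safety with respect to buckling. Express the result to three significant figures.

n ≈ 4.17

Buckling occurs about the weak axis: I_min = h·b³/12 with b = 123 mm (the shorter side).
I_min = 237×123³/12 = 3.675×10^7 mm⁴
I = 3.675×10^7 mm⁴ = 3.675×10^-5 m⁴
Effective length L_e = K·L = 2 × 7.23 = 14.46 m
P_cr = π²EI / L_e² = π² × 69.5×10⁹ × 3.675×10^-5 / 14.46² = 1.206×10^5 N
Factor of safety n = P_cr / P = 120.57 / 28.9 = 4.17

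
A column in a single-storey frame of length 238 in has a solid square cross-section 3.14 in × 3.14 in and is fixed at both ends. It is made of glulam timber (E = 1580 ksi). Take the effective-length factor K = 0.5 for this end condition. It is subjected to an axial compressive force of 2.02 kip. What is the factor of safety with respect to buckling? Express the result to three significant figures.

n ≈ 4.42

I = a⁴/12 = 3.14⁴/12 = 8.101 in⁴
Effective length L_e = K·L = 0.5 × 238 = 119.0 in
P_cr = π²EI / L_e² = π² × 1580×10³ × 8.101 / 119.0² = 8.921×10^3 lb
Factor of safety n = P_cr / P = 8.9207 / 2.02 = 4.42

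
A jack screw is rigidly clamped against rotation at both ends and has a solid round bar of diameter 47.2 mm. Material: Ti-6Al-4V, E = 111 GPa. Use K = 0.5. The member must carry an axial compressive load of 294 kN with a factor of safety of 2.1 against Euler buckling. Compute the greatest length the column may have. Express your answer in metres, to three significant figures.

I = πd⁴/64 = π×47.2⁴/64 = 2.436×10^5 mm⁴
I = 2.436×10^-7 m⁴
Required critical load P_cr = n·P = 2.1 × 294 = 617.4 kN = 6.174×10^5 N
From P_cr = π²EI/(K·L)²:  L = (1/K)·√(π²EI/P_cr) = (1/0.5)·√(π²×1.11×10^11×2.436×10^-7/6.174×10^5)
L = 1.32 m

L_max ≈ 1.32 m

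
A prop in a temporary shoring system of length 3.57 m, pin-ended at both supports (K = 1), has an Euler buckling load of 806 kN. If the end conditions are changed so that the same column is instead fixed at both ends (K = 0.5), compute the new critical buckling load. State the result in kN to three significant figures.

P_cr ≈ 3220 kN

P_cr ∝ 1/K², so P_cr,new = P_cr,old × (K_old/K_new)² = 806 × (1/0.5)²
= 806 × 4.000 = 3220 kN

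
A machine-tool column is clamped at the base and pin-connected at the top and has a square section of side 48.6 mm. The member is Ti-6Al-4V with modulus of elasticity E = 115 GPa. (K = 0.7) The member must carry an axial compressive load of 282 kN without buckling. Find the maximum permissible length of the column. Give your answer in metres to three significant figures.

I = a⁴/12 = 48.6⁴/12 = 4.649×10^5 mm⁴
I = 4.649×10^-7 m⁴
At the buckling limit P_cr = P = 2.820×10^5 N
From P_cr = π²EI/(K·L)²:  L = (1/K)·√(π²EI/P_cr) = (1/0.7)·√(π²×1.15×10^11×4.649×10^-7/2.820×10^5)
L = 1.95 m

L_max ≈ 1.95 m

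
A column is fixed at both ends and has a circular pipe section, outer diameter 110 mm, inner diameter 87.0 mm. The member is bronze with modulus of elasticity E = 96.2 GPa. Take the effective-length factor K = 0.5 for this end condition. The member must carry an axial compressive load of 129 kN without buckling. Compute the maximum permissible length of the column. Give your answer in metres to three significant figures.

L_max ≈ 11.3 m

d_o = 110 mm, d_i = 87.0 mm
I = π(d_o⁴ − d_i⁴)/64 = π(110⁴ − 87.00⁴)/64 = 4.375×10^6 mm⁴
I = 4.375×10^-6 m⁴
At the buckling limit P_cr = P = 1.290×10^5 N
From P_cr = π²EI/(K·L)²:  L = (1/K)·√(π²EI/P_cr) = (1/0.5)·√(π²×9.62×10^10×4.375×10^-6/1.290×10^5)
L = 11.3 m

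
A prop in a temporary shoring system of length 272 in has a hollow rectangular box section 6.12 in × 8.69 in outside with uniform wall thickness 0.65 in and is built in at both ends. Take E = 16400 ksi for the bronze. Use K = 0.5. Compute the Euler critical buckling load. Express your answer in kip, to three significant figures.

Inner dimensions: h_i = 8.69 − 2×0.65 = 7.390 in, b_i = 6.12 − 2×0.65 = 4.820 in
Weak-axis I_min = (h_o·b_o³ − h_i·b_i³)/12 with b_o = 6.12, b_i = 4.820 in (shorter outer/inner sides).
I_min = (8.69×6.12³ − 7.390×4.820³)/12 = 97.03 in⁴
Effective length L_e = K·L = 0.5 × 272 = 136.0 in
P_cr = π²EI / L_e² = π² × 16400×10³ × 97.03 / 136.0² = 8.492×10^5 lb

P_cr ≈ 849 kip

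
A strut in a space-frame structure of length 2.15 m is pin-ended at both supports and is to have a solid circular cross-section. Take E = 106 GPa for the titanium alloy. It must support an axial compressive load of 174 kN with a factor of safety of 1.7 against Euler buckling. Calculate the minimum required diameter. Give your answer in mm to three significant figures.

Required P_cr = n·P = 1.7 × 174 = 295.8 kN
L_e = K·L = 1 × 2.15 = 2.150 m
Required I = P_cr·L_e²/(π²E) = 2.958×10^5 × 2.150² / (π² × 1.06×10^11) = 1.307×10^-6 m⁴
I_req = 1.307×10^6 mm⁴
Solid circle: I = πd⁴/64  ⇒  d = (64I/π)^(1/4) = (64×1.307×10^6/π)^(1/4) = 71.8 mm

d ≈ 71.8 mm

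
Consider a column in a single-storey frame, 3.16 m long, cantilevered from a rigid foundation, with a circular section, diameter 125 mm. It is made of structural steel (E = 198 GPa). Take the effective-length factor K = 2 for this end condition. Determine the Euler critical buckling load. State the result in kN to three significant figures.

I = πd⁴/64 = π×125⁴/64 = 1.198×10^7 mm⁴
I = 1.198×10^7 mm⁴ = 1.198×10^-5 m⁴
Effective length L_e = K·L = 2 × 3.16 = 6.320 m
P_cr = π²EI / L_e² = π² × 198×10⁹ × 1.198×10^-5 / 6.320² = 5.863×10^5 N

P_cr ≈ 586 kN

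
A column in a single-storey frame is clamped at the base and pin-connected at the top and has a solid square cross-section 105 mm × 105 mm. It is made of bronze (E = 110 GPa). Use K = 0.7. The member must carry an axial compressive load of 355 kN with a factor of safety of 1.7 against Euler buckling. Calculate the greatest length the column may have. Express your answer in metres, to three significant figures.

I = a⁴/12 = 105⁴/12 = 1.013×10^7 mm⁴
I = 1.013×10^-5 m⁴
Required critical load P_cr = n·P = 1.7 × 355 = 603.5 kN = 6.035×10^5 N
From P_cr = π²EI/(K·L)²:  L = (1/K)·√(π²EI/P_cr) = (1/0.7)·√(π²×1.10×10^11×1.013×10^-5/6.035×10^5)
L = 6.10 m

L_max ≈ 6.10 m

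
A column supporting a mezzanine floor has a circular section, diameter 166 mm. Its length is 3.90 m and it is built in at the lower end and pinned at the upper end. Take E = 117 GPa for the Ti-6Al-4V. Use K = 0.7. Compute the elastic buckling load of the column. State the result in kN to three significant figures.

I = πd⁴/64 = π×166⁴/64 = 3.727×10^7 mm⁴
I = 3.727×10^7 mm⁴ = 3.727×10^-5 m⁴
Effective length L_e = K·L = 0.7 × 3.90 = 2.730 m
P_cr = π²EI / L_e² = π² × 117×10⁹ × 3.727×10^-5 / 2.730² = 5.775×10^6 N

P_cr ≈ 5780 kN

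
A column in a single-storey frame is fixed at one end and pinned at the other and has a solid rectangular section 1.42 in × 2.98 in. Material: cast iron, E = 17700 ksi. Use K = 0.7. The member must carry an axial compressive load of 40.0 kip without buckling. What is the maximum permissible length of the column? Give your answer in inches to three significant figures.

L_max ≈ 79.6 in

Buckling occurs about the weak axis: I_min = h·b³/12 with b = 1.42 in (the shorter side).
I_min = 2.98×1.42³/12 = 0.7110 in⁴
At the buckling limit P_cr = P = 4.000×10^4 lb
From P_cr = π²EI/(K·L)²:  L = (1/K)·√(π²EI/P_cr) = (1/0.7)·√(π²×1.77×10^7×0.7110/4.000×10^4)
L = 79.6 in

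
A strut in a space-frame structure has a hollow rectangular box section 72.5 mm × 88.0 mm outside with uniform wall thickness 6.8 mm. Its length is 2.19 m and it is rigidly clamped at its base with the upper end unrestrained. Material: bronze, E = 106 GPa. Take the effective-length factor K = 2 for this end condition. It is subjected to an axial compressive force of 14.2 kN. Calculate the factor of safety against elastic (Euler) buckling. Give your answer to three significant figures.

Inner dimensions: h_i = 88.0 − 2×6.8 = 74.40 mm, b_i = 72.5 − 2×6.8 = 58.90 mm
Weak-axis I_min = (h_o·b_o³ − h_i·b_i³)/12 with b_o = 72.5, b_i = 58.90 mm (shorter outer/inner sides).
I_min = (88.0×72.5³ − 74.40×58.90³)/12 = 1.528×10^6 mm⁴
I = 1.528×10^6 mm⁴ = 1.528×10^-6 m⁴
Effective length L_e = K·L = 2 × 2.19 = 4.380 m
P_cr = π²EI / L_e² = π² × 106×10⁹ × 1.528×10^-6 / 4.380² = 8.331×10^4 N
Factor of safety n = P_cr / P = 83.309 / 14.2 = 5.87

n ≈ 5.87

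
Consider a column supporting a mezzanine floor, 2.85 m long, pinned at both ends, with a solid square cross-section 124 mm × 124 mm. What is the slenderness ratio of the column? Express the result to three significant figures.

I = a⁴/12 = 124⁴/12 = 1.970×10^7 mm⁴
A = 1.538×10^4 mm²;  r_min = √(I/A) = √(1.970×10^7/1.538×10^4) = 35.80 mm
L_e = K·L = 1 × 2.85 m = 2.850 m = 2850.0 mm
λ = L_e / r_min = 2850.0 / 35.80 = 79.6

λ ≈ 79.6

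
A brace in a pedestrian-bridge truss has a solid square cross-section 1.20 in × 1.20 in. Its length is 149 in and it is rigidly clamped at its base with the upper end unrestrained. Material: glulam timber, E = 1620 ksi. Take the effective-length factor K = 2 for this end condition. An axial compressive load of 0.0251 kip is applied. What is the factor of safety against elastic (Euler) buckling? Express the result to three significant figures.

I = a⁴/12 = 1.20⁴/12 = 0.1728 in⁴
Effective length L_e = K·L = 2 × 149 = 298.0 in
P_cr = π²EI / L_e² = π² × 1620×10³ × 0.1728 / 298.0² = 31.11 lb
Factor of safety n = P_cr / P = 0.031112 / 0.0251 = 1.24

n ≈ 1.24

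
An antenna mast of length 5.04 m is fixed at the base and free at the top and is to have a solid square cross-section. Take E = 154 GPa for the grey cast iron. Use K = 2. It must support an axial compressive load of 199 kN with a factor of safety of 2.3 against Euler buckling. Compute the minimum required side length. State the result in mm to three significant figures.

Required P_cr = n·P = 2.3 × 199 = 457.7 kN
L_e = K·L = 2 × 5.04 = 10.08 m
Required I = P_cr·L_e²/(π²E) = 4.577×10^5 × 10.08² / (π² × 1.54×10^11) = 3.060×10^-5 m⁴
I_req = 3.060×10^7 mm⁴
Solid square: I = a⁴/12  ⇒  a = (12I)^(1/4) = (12×3.060×10^7)^(1/4) = 138 mm

a ≈ 138 mm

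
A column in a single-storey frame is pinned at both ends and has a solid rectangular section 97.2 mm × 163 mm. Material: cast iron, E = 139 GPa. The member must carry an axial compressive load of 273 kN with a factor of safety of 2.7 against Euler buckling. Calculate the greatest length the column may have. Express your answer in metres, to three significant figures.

L_max ≈ 4.82 m

Buckling occurs about the weak axis: I_min = h·b³/12 with b = 97.2 mm (the shorter side).
I_min = 163×97.2³/12 = 1.247×10^7 mm⁴
I = 1.247×10^-5 m⁴
Required critical load P_cr = n·P = 2.7 × 273 = 737.1 kN = 7.371×10^5 N
From P_cr = π²EI/(K·L)²:  L = (1/K)·√(π²EI/P_cr) = (1/1)·√(π²×1.39×10^11×1.247×10^-5/7.371×10^5)
L = 4.82 m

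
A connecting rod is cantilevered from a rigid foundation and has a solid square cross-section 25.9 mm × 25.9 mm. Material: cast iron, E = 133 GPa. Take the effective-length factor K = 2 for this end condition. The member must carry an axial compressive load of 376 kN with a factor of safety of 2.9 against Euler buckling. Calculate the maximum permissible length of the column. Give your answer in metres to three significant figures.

I = a⁴/12 = 25.9⁴/12 = 3.750×10^4 mm⁴
I = 3.750×10^-8 m⁴
Required critical load P_cr = n·P = 2.9 × 376 = 1090 kN = 1.090×10^6 N
From P_cr = π²EI/(K·L)²:  L = (1/K)·√(π²EI/P_cr) = (1/2)·√(π²×1.33×10^11×3.750×10^-8/1.090×10^6)
L = 0.106 m

L_max ≈ 0.106 m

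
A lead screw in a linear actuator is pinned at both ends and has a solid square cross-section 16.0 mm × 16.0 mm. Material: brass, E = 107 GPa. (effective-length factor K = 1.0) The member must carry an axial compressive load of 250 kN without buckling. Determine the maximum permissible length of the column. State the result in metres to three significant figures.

L_max ≈ 0.152 m

I = a⁴/12 = 16.0⁴/12 = 5.461×10^3 mm⁴
I = 5.461×10^-9 m⁴
At the buckling limit P_cr = P = 2.500×10^5 N
From P_cr = π²EI/(K·L)²:  L = (1/K)·√(π²EI/P_cr) = (1/1)·√(π²×1.07×10^11×5.461×10^-9/2.500×10^5)
L = 0.152 m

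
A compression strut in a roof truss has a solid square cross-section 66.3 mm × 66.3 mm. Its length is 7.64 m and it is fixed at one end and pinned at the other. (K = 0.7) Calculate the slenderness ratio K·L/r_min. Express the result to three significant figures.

λ ≈ 279

For a square r = a/√12 = 66.3/√12 = 19.14 mm
L_e = K·L = 0.7 × 7.64 m = 5.348 m = 5348.0 mm
λ = L_e / r_min = 5348.0 / 19.14 = 279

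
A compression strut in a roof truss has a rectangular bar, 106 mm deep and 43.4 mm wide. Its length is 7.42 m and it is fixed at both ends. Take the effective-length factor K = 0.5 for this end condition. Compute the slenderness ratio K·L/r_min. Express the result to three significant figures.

λ ≈ 296

For a rectangle r_min = b/√12 = 43.4/√12 = 12.53 mm
L_e = K·L = 0.5 × 7.42 m = 3.710 m = 3710.0 mm
λ = L_e / r_min = 3710.0 / 12.53 = 296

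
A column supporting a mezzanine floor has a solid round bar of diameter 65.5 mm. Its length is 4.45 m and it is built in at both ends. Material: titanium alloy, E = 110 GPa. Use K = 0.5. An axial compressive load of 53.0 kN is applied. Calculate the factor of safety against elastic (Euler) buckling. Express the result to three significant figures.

I = πd⁴/64 = π×65.5⁴/64 = 9.035×10^5 mm⁴
I = 9.035×10^5 mm⁴ = 9.035×10^-7 m⁴
Effective length L_e = K·L = 0.5 × 4.45 = 2.225 m
P_cr = π²EI / L_e² = π² × 110×10⁹ × 9.035×10^-7 / 2.225² = 1.981×10^5 N
Factor of safety n = P_cr / P = 198.14 / 53.0 = 3.74

n ≈ 3.74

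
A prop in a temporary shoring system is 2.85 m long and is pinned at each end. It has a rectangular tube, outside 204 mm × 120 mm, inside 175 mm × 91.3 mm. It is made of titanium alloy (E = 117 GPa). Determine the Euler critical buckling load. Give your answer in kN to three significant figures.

Weak-axis I_min = (h_o·b_o³ − h_i·b_i³)/12 with b_o = 120, b_i = 91.30 mm (shorter outer/inner sides).
I_min = (204×120³ − 175.0×91.30³)/12 = 1.828×10^7 mm⁴
I = 1.828×10^7 mm⁴ = 1.828×10^-5 m⁴
Effective length L_e = K·L = 1 × 2.85 = 2.850 m
P_cr = π²EI / L_e² = π² × 117×10⁹ × 1.828×10^-5 / 2.850² = 2.598×10^6 N

P_cr ≈ 2600 kN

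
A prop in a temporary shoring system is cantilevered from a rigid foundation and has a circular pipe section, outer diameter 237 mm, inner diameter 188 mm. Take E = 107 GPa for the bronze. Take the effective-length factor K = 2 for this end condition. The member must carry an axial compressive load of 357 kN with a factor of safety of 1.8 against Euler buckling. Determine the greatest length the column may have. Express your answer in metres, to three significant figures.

d_o = 237 mm, d_i = 188 mm
I = π(d_o⁴ − d_i⁴)/64 = π(237⁴ − 188.0⁴)/64 = 9.355×10^7 mm⁴
I = 9.355×10^-5 m⁴
Required critical load P_cr = n·P = 1.8 × 357 = 642.6 kN = 6.426×10^5 N
From P_cr = π²EI/(K·L)²:  L = (1/K)·√(π²EI/P_cr) = (1/2)·√(π²×1.07×10^11×9.355×10^-5/6.426×10^5)
L = 6.20 m

L_max ≈ 6.20 m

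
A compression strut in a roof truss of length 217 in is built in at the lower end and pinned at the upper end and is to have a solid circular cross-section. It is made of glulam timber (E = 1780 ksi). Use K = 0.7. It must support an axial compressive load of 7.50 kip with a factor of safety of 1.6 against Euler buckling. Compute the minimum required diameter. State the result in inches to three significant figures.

d ≈ 4.23 in

Required P_cr = n·P = 1.6 × 7.50 = 12.00 kip
L_e = K·L = 0.7 × 217 = 151.9 in
Required I = P_cr·L_e²/(π²E) = 1.200×10^4 × 151.9² / (π² × 1.78×10^6) = 15.76 in⁴
Solid circle: I = πd⁴/64  ⇒  d = (64I/π)^(1/4) = (64×15.76/π)^(1/4) = 4.23 in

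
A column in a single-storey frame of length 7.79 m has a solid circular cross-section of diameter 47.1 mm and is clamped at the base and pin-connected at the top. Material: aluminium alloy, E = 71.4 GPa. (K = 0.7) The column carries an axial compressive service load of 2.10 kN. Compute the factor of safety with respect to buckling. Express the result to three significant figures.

n ≈ 2.73

I = πd⁴/64 = π×47.1⁴/64 = 2.416×10^5 mm⁴
I = 2.416×10^5 mm⁴ = 2.416×10^-7 m⁴
Effective length L_e = K·L = 0.7 × 7.79 = 5.453 m
P_cr = π²EI / L_e² = π² × 71.4×10⁹ × 2.416×10^-7 / 5.453² = 5.725×10^3 N
Factor of safety n = P_cr / P = 5.7251 / 2.10 = 2.73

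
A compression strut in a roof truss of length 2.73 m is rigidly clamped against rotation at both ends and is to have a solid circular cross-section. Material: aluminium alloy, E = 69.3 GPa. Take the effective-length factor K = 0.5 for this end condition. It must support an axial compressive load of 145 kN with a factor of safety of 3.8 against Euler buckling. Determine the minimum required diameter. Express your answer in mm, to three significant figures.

Required P_cr = n·P = 3.8 × 145 = 551.0 kN
L_e = K·L = 0.5 × 2.73 = 1.365 m
Required I = P_cr·L_e²/(π²E) = 5.510×10^5 × 1.365² / (π² × 6.93×10^10) = 1.501×10^-6 m⁴
I_req = 1.501×10^6 mm⁴
Solid circle: I = πd⁴/64  ⇒  d = (64I/π)^(1/4) = (64×1.501×10^6/π)^(1/4) = 74.4 mm

d ≈ 74.4 mm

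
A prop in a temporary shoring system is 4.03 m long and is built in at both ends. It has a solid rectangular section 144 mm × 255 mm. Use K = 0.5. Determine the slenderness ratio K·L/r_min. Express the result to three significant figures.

λ ≈ 48.5

Buckling occurs about the weak axis: I_min = h·b³/12 with b = 144 mm (the shorter side).
I_min = 255×144³/12 = 6.345×10^7 mm⁴
A = 3.672×10^4 mm²;  r_min = √(I/A) = √(6.345×10^7/3.672×10^4) = 41.57 mm
L_e = K·L = 0.5 × 4.03 m = 2.015 m = 2015.0 mm
λ = L_e / r_min = 2015.0 / 41.57 = 48.5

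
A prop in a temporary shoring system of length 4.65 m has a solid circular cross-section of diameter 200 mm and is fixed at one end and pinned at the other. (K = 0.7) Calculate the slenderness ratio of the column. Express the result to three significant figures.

I = πd⁴/64 = π×200⁴/64 = 7.854×10^7 mm⁴
A = 3.142×10^4 mm²;  r_min = √(I/A) = √(7.854×10^7/3.142×10^4) = 50.00 mm
L_e = K·L = 0.7 × 4.65 m = 3.255 m = 3255.0 mm
λ = L_e / r_min = 3255.0 / 50.00 = 65.1

λ ≈ 65.1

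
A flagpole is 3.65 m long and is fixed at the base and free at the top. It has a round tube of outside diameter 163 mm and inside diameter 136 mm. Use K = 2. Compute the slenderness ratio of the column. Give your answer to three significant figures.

d_o = 163 mm, d_i = 136 mm
I = π(d_o⁴ − d_i⁴)/64 = π(163⁴ − 136.0⁴)/64 = 1.786×10^7 mm⁴
A = 6.341×10^3 mm²;  r_min = √(I/A) = √(1.786×10^7/6.341×10^3) = 53.07 mm
L_e = K·L = 2 × 3.65 m = 7.300 m = 7300.0 mm
λ = L_e / r_min = 7300.0 / 53.07 = 138

λ ≈ 138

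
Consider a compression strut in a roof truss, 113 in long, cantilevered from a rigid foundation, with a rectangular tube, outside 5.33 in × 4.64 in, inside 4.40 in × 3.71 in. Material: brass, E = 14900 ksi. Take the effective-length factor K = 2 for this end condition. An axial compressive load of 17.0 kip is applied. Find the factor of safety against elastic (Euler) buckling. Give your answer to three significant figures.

Weak-axis I_min = (h_o·b_o³ − h_i·b_i³)/12 with b_o = 4.64, b_i = 3.710 in (shorter outer/inner sides).
I_min = (5.33×4.64³ − 4.400×3.710³)/12 = 25.65 in⁴
Effective length L_e = K·L = 2 × 113 = 226.0 in
P_cr = π²EI / L_e² = π² × 14900×10³ × 25.65 / 226.0² = 7.384×10^4 lb
Factor of safety n = P_cr / P = 73.843 / 17.0 = 4.34

n ≈ 4.34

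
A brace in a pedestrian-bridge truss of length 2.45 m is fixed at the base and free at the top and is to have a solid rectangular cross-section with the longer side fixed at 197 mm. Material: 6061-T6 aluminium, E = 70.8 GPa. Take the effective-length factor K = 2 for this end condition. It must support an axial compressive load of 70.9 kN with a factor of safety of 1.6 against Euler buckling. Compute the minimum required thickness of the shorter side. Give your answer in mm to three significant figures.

b ≈ 61.9 mm

Required P_cr = n·P = 1.6 × 70.9 = 113.4 kN
L_e = K·L = 2 × 2.45 = 4.900 m
Required I = P_cr·L_e²/(π²E) = 1.134×10^5 × 4.900² / (π² × 7.08×10^10) = 3.898×10^-6 m⁴
I_req = 3.898×10^6 mm⁴
Rectangle, weak axis: I_min = h·b³/12 with h = 197 mm fixed  ⇒  b = (12I/h)^(1/3) = 61.9 mm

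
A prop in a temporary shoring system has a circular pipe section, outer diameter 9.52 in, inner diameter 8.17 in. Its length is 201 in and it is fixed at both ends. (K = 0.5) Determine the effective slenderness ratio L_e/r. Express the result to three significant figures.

d_o = 9.52 in, d_i = 8.17 in
I = π(d_o⁴ − d_i⁴)/64 = π(9.52⁴ − 8.170⁴)/64 = 184.5 in⁴
A = 18.76 in²;  r_min = √(I/A) = √(184.5/18.76) = 3.136 in
L_e = K·L = 0.5 × 201 = 100.5 in
λ = L_e / r_min = 100.50 / 3.136 = 32.0

λ ≈ 32.0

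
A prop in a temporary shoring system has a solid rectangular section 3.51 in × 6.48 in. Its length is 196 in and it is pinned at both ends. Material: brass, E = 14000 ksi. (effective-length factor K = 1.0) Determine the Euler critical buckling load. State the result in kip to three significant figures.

Buckling occurs about the weak axis: I_min = h·b³/12 with b = 3.51 in (the shorter side).
I_min = 6.48×3.51³/12 = 23.35 in⁴
Effective length L_e = K·L = 1 × 196 = 196.0 in
P_cr = π²EI / L_e² = π² × 14000×10³ × 23.35 / 196.0² = 8.399×10^4 lb

P_cr ≈ 84.0 kip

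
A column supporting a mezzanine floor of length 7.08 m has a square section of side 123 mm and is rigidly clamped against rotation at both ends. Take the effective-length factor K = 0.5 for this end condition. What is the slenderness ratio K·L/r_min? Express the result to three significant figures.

I = a⁴/12 = 123⁴/12 = 1.907×10^7 mm⁴
A = 1.513×10^4 mm²;  r_min = √(I/A) = √(1.907×10^7/1.513×10^4) = 35.51 mm
L_e = K·L = 0.5 × 7.08 m = 3.540 m = 3540.0 mm
λ = L_e / r_min = 3540.0 / 35.51 = 99.7

λ ≈ 99.7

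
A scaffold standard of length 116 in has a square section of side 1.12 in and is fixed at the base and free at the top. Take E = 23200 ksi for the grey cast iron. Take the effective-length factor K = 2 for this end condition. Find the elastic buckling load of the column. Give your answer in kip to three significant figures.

P_cr ≈ 0.558 kip

I = a⁴/12 = 1.12⁴/12 = 0.1311 in⁴
Effective length L_e = K·L = 2 × 116 = 232.0 in
P_cr = π²EI / L_e² = π² × 23200×10³ × 0.1311 / 232.0² = 557.8 lb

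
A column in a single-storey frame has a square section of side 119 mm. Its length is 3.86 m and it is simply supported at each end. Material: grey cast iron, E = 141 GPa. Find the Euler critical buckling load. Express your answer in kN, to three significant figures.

P_cr ≈ 1560 kN

I = a⁴/12 = 119⁴/12 = 1.671×10^7 mm⁴
I = 1.671×10^7 mm⁴ = 1.671×10^-5 m⁴
Effective length L_e = K·L = 1 × 3.86 = 3.860 m
P_cr = π²EI / L_e² = π² × 141×10⁹ × 1.671×10^-5 / 3.860² = 1.561×10^6 N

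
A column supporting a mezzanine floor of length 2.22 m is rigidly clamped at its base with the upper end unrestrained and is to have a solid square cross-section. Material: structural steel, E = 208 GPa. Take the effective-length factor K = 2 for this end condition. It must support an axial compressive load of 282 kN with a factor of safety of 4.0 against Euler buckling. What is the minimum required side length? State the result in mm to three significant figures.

a ≈ 107 mm

Required P_cr = n·P = 4.0 × 282 = 1128 kN
L_e = K·L = 2 × 2.22 = 4.440 m
Required I = P_cr·L_e²/(π²E) = 1.128×10^6 × 4.440² / (π² × 2.08×10^11) = 1.083×10^-5 m⁴
I_req = 1.083×10^7 mm⁴
Solid square: I = a⁴/12  ⇒  a = (12I)^(1/4) = (12×1.083×10^7)^(1/4) = 107 mm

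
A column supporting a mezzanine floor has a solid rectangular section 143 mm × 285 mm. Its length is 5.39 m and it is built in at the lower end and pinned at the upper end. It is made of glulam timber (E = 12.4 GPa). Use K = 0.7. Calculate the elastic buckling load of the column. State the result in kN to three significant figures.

Buckling occurs about the weak axis: I_min = h·b³/12 with b = 143 mm (the shorter side).
I_min = 285×143³/12 = 6.945×10^7 mm⁴
I = 6.945×10^7 mm⁴ = 6.945×10^-5 m⁴
Effective length L_e = K·L = 0.7 × 5.39 = 3.773 m
P_cr = π²EI / L_e² = π² × 12.4×10⁹ × 6.945×10^-5 / 3.773² = 5.971×10^5 N

P_cr ≈ 597 kN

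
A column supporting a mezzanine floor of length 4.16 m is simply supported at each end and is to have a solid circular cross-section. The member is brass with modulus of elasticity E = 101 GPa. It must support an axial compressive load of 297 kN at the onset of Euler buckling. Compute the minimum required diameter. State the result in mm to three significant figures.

d ≈ 101 mm

L_e = K·L = 1 × 4.16 = 4.160 m
Required I = P_cr·L_e²/(π²E) = 2.970×10^5 × 4.160² / (π² × 1.01×10^11) = 5.156×10^-6 m⁴
I_req = 5.156×10^6 mm⁴
Solid circle: I = πd⁴/64  ⇒  d = (64I/π)^(1/4) = (64×5.156×10^6/π)^(1/4) = 101 mm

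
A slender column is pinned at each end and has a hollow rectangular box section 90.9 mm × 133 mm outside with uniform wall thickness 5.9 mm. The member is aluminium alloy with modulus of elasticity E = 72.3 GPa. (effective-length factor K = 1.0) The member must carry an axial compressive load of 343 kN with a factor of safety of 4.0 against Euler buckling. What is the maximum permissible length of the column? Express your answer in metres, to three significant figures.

L_max ≈ 1.32 m

Inner dimensions: h_i = 133 − 2×5.9 = 121.2 mm, b_i = 90.9 − 2×5.9 = 79.10 mm
Weak-axis I_min = (h_o·b_o³ − h_i·b_i³)/12 with b_o = 90.9, b_i = 79.10 mm (shorter outer/inner sides).
I_min = (133×90.9³ − 121.2×79.10³)/12 = 3.326×10^6 mm⁴
I = 3.326×10^-6 m⁴
Required critical load P_cr = n·P = 4.0 × 343 = 1372 kN = 1.372×10^6 N
From P_cr = π²EI/(K·L)²:  L = (1/K)·√(π²EI/P_cr) = (1/1)·√(π²×7.23×10^10×3.326×10^-6/1.372×10^6)
L = 1.32 m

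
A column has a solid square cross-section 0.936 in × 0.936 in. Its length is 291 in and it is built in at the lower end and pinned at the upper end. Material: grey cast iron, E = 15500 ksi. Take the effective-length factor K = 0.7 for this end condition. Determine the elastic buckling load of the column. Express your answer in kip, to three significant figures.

I = a⁴/12 = 0.936⁴/12 = 6.396×10^-2 in⁴
Effective length L_e = K·L = 0.7 × 291 = 203.7 in
P_cr = π²EI / L_e² = π² × 15500×10³ × 6.396×10^-2 / 203.7² = 235.8 lb

P_cr ≈ 0.236 kip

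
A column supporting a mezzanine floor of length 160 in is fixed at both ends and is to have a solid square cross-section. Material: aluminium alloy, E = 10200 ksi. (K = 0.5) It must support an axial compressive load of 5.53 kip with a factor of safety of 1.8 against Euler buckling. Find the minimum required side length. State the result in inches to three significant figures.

a ≈ 1.66 in

Required P_cr = n·P = 1.8 × 5.53 = 9.954 kip
L_e = K·L = 0.5 × 160 = 80.00 in
Required I = P_cr·L_e²/(π²E) = 9.954×10^3 × 80.00² / (π² × 1.02×10^7) = 0.6328 in⁴
Solid square: I = a⁴/12  ⇒  a = (12I)^(1/4) = (12×0.6328)^(1/4) = 1.66 in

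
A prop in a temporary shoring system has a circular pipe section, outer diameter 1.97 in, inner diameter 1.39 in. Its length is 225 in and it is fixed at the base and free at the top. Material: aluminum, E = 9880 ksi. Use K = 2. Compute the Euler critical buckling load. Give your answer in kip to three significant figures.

d_o = 1.97 in, d_i = 1.39 in
I = π(d_o⁴ − d_i⁴)/64 = π(1.97⁴ − 1.390⁴)/64 = 0.5561 in⁴
Effective length L_e = K·L = 2 × 225 = 450.0 in
P_cr = π²EI / L_e² = π² × 9880×10³ × 0.5561 / 450.0² = 267.8 lb

P_cr ≈ 0.268 kip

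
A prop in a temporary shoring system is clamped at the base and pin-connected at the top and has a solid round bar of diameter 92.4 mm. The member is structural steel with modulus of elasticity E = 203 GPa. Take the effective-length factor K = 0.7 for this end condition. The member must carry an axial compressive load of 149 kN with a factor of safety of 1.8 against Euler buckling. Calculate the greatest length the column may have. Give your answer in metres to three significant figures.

I = πd⁴/64 = π×92.4⁴/64 = 3.578×10^6 mm⁴
I = 3.578×10^-6 m⁴
Required critical load P_cr = n·P = 1.8 × 149 = 268.2 kN = 2.682×10^5 N
From P_cr = π²EI/(K·L)²:  L = (1/K)·√(π²EI/P_cr) = (1/0.7)·√(π²×2.03×10^11×3.578×10^-6/2.682×10^5)
L = 7.39 m

L_max ≈ 7.39 m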